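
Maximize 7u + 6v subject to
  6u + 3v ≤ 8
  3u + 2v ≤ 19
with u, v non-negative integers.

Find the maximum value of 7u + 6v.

12

The continuous relaxation peaks at (0, 2.67) with value 16.00; rounding to a feasible lattice point costs some objective.
(u,v)=(0,2): 6·0+3·2=6≤8, 3·0+2·2=4≤19, objective 12.
(u,v)=(0,1): 6·0+3·1=3≤8, 3·0+2·1=2≤19, objective 6.
No feasible integer point exceeds 12.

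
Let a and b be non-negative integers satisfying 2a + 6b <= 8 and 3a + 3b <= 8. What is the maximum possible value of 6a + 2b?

The continuous relaxation peaks at (2.67, 0) with value 16.00; rounding to a feasible lattice point costs some objective.
(a,b)=(2,0): 2·2+6·0=4≤8, 3·2+3·0=6≤8, objective 12.
(a,b)=(1,1): 2·1+6·1=8≤8, 3·1+3·1=6≤8, objective 8.
(a,b)=(1,0): 2·1+6·0=2≤8, 3·1+3·0=3≤8, objective 6.
The best lattice point is (2,0), giving 12.

12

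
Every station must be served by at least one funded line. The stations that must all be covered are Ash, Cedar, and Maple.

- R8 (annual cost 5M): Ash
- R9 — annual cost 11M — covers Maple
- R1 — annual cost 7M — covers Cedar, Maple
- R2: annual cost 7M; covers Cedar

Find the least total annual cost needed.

Choose R8 and R1: together they cover Ash, Cedar, Maple — every station.
Total annual cost: 5 + 7 = 12.
No cover costs less than 12.

12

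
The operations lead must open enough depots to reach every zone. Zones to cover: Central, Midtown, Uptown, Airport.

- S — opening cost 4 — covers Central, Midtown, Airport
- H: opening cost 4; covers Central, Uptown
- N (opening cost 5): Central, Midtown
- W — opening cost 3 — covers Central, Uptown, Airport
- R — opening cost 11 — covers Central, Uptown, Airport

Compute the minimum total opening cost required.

Choose S and W: together they cover Central, Midtown, Uptown, Airport — every zone.
Total opening cost: 4 + 3 = 7.

7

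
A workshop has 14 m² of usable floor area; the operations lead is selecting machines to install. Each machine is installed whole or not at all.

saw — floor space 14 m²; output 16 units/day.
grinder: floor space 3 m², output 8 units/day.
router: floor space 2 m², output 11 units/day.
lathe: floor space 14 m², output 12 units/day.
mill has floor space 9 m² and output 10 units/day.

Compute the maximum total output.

Take grinder, router, and mill: floor space 3 + 2 + 9 = 14 ≤ 14, output 8 + 11 + 10 = 29.
No other feasible combination does better.

29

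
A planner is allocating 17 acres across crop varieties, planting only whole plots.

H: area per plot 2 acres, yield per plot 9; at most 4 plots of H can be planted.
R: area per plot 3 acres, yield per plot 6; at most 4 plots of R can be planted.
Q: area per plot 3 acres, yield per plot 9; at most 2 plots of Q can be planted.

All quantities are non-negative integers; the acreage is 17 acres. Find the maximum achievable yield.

60

Take 4×H, 1×R, and 2×Q: area 17 ≤ 17, yield 4·9 + 1·6 + 2·9 = 60.
H has the best ratio (9/2) and is taken to its limit of 4; remaining capacity is filled optimally with the others.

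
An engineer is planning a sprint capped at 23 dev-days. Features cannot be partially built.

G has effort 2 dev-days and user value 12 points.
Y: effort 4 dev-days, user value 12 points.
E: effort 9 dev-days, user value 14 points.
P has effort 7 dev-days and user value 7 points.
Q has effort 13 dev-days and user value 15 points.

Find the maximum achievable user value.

45

Allowing fractional choices, the relaxed optimum would be about 47.2, but features are indivisible.
G + Y + E + P: effort 2 + 4 + 9 + 7 = 22 ≤ 23, user value 12 + 12 + 14 + 7 = 45.
G + Y + E: effort 2 + 4 + 9 = 15 ≤ 23, user value 12 + 12 + 14 = 38.
G + Y + Q: effort 2 + 4 + 13 = 19 ≤ 23, user value 12 + 12 + 15 = 39.
Best is G, Y, E, and P with total user value 45.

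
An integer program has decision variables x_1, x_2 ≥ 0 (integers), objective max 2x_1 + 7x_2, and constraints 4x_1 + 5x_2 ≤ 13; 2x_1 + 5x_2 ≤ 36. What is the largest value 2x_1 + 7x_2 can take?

14

Relaxing integrality, the LP optimum is 18.20 at (x_1,x_2) = (0, 2.6), which is not an integer point.
(x_1,x_2)=(0,2): 4·0+5·2=10≤13, 2·0+5·2=10≤36, objective 14.
(x_1,x_2)=(1,1): 4·1+5·1=9≤13, 2·1+5·1=7≤36, objective 9.
(x_1,x_2)=(0,1): 4·0+5·1=5≤13, 2·0+5·1=5≤36, objective 7.
The best lattice point is (0,2), giving 14.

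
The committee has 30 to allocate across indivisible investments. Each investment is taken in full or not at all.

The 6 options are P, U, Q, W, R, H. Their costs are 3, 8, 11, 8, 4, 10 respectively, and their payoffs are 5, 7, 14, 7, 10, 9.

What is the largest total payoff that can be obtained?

38

P + U + Q + R: cost 3 + 8 + 11 + 4 = 26 ≤ 30, payoff 5 + 7 + 14 + 10 = 36.
P + Q + R + H: cost 3 + 11 + 4 + 10 = 28 ≤ 30, payoff 5 + 14 + 10 + 9 = 38.
P + Q + W + R: cost 3 + 11 + 8 + 4 = 26 ≤ 30, payoff 5 + 14 + 7 + 10 = 36.
Best is P, Q, R, and H with total payoff 38.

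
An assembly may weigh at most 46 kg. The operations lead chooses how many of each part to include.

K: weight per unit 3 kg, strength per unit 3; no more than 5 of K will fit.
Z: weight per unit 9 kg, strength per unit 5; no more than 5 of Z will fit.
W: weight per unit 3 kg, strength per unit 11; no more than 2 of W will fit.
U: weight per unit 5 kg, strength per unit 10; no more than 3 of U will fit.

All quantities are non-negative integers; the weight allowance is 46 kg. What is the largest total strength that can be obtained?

72

This is a bounded integer knapsack.
W has the best ratio (11/3); taking only W gives at most 2×11 = 22 (stopped by the supply cap of 2).
Mixing does better — 5×K, 1×Z, 2×W, and 3×U: weight 45 ≤ 46, strength 5·3 + 1·5 + 2·11 + 3·10 = 72.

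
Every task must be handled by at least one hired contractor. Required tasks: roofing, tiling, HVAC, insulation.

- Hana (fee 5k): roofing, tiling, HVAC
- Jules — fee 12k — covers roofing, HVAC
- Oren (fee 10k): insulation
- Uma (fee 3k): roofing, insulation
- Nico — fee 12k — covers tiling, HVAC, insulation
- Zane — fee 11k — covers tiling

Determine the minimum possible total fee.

This is a weighted set-cover instance.
Choose Hana and Uma: together they cover roofing, tiling, HVAC, insulation — every task.
Total fee: 5 + 3 = 8.
No cover costs less than 8.

8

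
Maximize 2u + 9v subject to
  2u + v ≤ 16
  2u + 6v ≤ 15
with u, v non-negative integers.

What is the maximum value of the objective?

20

Relaxing integrality, the LP optimum is 22.50 at (u,v) = (0, 2.5), which is not an integer point.
(u,v)=(1,2): 2·1+1·2=4≤16, 2·1+6·2=14≤15, objective 20.
(u,v)=(0,2): 2·0+1·2=2≤16, 2·0+6·2=12≤15, objective 18.
(u,v)=(2,1): 2·2+1·1=5≤16, 2·2+6·1=10≤15, objective 13.
The best lattice point is (1,2), giving 20.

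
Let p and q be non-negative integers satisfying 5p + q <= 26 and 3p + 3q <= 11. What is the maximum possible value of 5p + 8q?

Relaxing integrality, the LP optimum is 29.33 at (p,q) = (0, 3.67), which is not an integer point.
(p,q)=(0,3): 5·0+1·3=3≤26, 3·0+3·3=9≤11, objective 24.
(p,q)=(1,2): 5·1+1·2=7≤26, 3·1+3·2=9≤11, objective 21.
The best lattice point is (0,3), giving 24.

24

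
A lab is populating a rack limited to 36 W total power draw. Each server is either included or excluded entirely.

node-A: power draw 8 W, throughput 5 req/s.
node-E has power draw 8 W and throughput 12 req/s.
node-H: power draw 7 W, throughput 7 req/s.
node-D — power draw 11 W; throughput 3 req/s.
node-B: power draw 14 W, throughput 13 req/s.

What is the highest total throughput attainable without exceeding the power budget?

32

Treat it as a binary knapsack problem.
Take node-E, node-H, and node-B: power draw 8 + 7 + 14 = 29 ≤ 36, throughput 12 + 7 + 13 = 32.
No other feasible combination does better.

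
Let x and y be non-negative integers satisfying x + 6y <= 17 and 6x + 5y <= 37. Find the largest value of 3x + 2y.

18

(x,y)=(6,0) is feasible, giving 18.
(x,y)=(5,1) is feasible, giving 17.
(x,y)=(5,0) is feasible, giving 15.
The best lattice point is (6,0), giving 18.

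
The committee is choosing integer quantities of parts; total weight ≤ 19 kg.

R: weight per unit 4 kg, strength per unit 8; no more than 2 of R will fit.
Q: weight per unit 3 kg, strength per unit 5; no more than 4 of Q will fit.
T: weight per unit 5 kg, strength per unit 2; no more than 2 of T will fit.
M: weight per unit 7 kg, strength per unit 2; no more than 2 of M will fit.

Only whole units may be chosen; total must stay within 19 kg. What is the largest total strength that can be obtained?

This is a bounded integer knapsack.
2×R and 3×Q: weight 17 ≤ 19, strength 2·8 + 3·5 = 31.
1×R and 4×Q: weight 16 ≤ 19, strength 1·8 + 4·5 = 28.
Best is 31.

31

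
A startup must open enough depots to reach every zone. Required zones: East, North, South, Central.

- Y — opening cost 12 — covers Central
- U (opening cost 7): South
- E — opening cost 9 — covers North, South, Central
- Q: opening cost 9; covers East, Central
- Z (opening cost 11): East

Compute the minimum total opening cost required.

This is a weighted set-cover instance.
Choose E and Q: together they cover East, North, South, Central — every zone.
Total opening cost: 9 + 9 = 18.
No cover costs less than 18.

18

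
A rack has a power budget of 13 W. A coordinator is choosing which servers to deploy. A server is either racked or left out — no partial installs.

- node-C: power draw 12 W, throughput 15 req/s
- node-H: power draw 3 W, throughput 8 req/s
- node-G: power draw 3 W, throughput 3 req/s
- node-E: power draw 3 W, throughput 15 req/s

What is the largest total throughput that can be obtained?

Allowing fractional choices, the relaxed optimum would be about 31.8, but servers are indivisible.
node-H + node-E: power draw 3 + 3 = 6 ≤ 13, throughput 8 + 15 = 23.
node-H + node-G + node-E: power draw 3 + 3 + 3 = 9 ≤ 13, throughput 8 + 3 + 15 = 26.
Best is node-H, node-G, and node-E with total throughput 26.

26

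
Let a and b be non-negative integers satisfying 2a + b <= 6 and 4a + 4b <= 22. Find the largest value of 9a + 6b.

The continuous relaxation peaks at (0.5, 5) with value 34.50; rounding to a feasible lattice point costs some objective.
(a,b)=(1,4): 2·1+1·4=6≤6, 4·1+4·4=20≤22, objective 33.
(a,b)=(0,5): 2·0+1·5=5≤6, 4·0+4·5=20≤22, objective 30.
No feasible integer point exceeds 33.

33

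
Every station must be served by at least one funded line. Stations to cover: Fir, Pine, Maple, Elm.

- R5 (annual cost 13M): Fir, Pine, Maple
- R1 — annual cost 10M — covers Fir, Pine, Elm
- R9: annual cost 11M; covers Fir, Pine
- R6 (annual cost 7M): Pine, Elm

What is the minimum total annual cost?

The greedy cost-per-new-station heuristic would pick R1 and R5 for 23, but a cheaper cover exists.
Choose R5 and R6: together they cover Fir, Pine, Maple, Elm — every station.
Total annual cost: 13 + 7 = 20.
No cover costs less than 20.

20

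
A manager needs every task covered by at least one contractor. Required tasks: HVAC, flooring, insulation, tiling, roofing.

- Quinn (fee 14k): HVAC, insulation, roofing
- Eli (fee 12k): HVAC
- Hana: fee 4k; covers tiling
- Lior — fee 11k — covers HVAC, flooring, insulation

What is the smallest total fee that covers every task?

29

This is an integer covering problem.
Choose Quinn, Hana, and Lior: together they cover HVAC, flooring, insulation, tiling, roofing — every task.
Total fee: 14 + 4 + 11 = 29.
No cover costs less than 29.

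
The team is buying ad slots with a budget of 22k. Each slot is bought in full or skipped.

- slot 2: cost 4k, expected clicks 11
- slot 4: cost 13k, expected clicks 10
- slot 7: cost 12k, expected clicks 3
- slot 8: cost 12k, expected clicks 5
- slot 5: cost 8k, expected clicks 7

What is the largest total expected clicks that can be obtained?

Take slot 2 and slot 4: cost 4 + 13 = 17 ≤ 22, expected clicks 11 + 10 = 21.
No other feasible combination does better.

21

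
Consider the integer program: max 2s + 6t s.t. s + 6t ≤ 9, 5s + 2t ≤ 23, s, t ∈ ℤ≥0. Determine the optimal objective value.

(s,t)=(3,1) is feasible, giving 12.
(s,t)=(2,1) is feasible, giving 10.
(s,t)=(4,0) is feasible, giving 8.
The best lattice point is (3,1), giving 12.

12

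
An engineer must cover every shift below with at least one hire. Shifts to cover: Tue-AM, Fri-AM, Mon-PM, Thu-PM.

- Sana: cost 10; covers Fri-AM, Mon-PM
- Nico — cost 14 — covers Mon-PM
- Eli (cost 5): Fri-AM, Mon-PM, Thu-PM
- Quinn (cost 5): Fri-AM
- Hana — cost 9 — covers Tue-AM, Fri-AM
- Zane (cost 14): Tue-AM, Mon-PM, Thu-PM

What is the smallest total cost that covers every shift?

This is a weighted set-cover instance.
Choose Eli and Hana: together they cover Tue-AM, Fri-AM, Mon-PM, Thu-PM — every shift.
Total cost: 5 + 9 = 14.

14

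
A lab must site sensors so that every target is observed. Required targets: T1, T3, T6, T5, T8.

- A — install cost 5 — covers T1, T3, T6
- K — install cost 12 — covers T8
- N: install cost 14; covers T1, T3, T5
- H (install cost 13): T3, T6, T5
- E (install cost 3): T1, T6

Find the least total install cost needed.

28

The greedy cost-per-new-target heuristic would pick E, A, K, and H for 33, but a cheaper cover exists.
Choose K, H, and E: together they cover T1, T3, T6, T5, T8 — every target.
Total install cost: 12 + 13 + 3 = 28.
No cover costs less than 28.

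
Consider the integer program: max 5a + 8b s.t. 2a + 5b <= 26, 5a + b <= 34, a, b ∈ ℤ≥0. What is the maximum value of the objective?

49

(a,b)=(5,3): 2·5+5·3=25≤26, 5·5+1·3=28≤34, objective 49.
(a,b)=(6,2): 2·6+5·2=22≤26, 5·6+1·2=32≤34, objective 46.
(a,b)=(4,3): 2·4+5·3=23≤26, 5·4+1·3=23≤34, objective 44.
(a,b)=(5,2): 2·5+5·2=20≤26, 5·5+1·2=27≤34, objective 41.
No feasible integer point exceeds 49.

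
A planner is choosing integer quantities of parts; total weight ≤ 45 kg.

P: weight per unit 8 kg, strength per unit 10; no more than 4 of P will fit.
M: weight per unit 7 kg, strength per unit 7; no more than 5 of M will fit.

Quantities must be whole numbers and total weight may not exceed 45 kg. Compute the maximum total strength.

51

P has the best ratio (10/8); taking only P gives at most 4×10 = 40 (stopped by the supply cap of 4).
Mixing does better — 3×P and 3×M: weight 45 ≤ 45, strength 3·10 + 3·7 = 51.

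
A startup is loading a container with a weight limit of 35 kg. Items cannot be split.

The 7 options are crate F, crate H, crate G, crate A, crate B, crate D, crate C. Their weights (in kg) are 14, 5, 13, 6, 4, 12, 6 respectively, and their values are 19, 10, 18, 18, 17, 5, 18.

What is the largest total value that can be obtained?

This is a 0-1 knapsack instance.
Take crate F, crate H, crate A, crate B, and crate C: weight 14 + 5 + 6 + 4 + 6 = 35 ≤ 35, value 19 + 10 + 18 + 17 + 18 = 82.
No other feasible combination does better.

82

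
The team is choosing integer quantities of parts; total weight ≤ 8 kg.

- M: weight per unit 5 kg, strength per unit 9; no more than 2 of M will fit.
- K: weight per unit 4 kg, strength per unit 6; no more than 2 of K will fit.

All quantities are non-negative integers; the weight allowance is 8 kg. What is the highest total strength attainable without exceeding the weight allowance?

12

This is a bounded integer knapsack.
M has the best ratio (9/5); taking only M gives at most 1×9 = 9 (stopped by the weight limit).
Mixing does better — 2×K: weight 8 ≤ 8, strength 2·6 = 12.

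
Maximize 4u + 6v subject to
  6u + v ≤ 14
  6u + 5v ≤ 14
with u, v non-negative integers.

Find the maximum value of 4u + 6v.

(u,v)=(0,2): 6·0+1·2=2≤14, 6·0+5·2=10≤14, objective 12.
(u,v)=(1,1): 6·1+1·1=7≤14, 6·1+5·1=11≤14, objective 10.
(u,v)=(0,1): 6·0+1·1=1≤14, 6·0+5·1=5≤14, objective 6.
No feasible integer point exceeds 12.

12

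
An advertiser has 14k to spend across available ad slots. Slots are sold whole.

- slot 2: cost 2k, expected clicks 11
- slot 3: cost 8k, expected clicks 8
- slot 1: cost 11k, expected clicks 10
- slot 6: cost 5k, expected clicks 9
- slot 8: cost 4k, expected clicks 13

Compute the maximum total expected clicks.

Allowing fractional choices, the relaxed optimum would be about 36.0, but ad slots are indivisible.
slot 2 + slot 8: cost 2 + 4 = 6 ≤ 14, expected clicks 11 + 13 = 24.
slot 2 + slot 3 + slot 8: cost 2 + 8 + 4 = 14 ≤ 14, expected clicks 11 + 8 + 13 = 32.
slot 2 + slot 6 + slot 8: cost 2 + 5 + 4 = 11 ≤ 14, expected clicks 11 + 9 + 13 = 33.
Best is slot 2, slot 6, and slot 8 with total expected clicks 33.

33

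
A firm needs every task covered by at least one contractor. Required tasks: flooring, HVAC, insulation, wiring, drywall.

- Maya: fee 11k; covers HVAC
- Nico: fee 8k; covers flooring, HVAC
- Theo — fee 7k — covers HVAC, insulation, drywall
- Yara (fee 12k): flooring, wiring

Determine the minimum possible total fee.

19

This is a weighted set-cover instance.
Choose Theo and Yara: together they cover flooring, HVAC, insulation, wiring, drywall — every task.
Total fee: 7 + 12 = 19.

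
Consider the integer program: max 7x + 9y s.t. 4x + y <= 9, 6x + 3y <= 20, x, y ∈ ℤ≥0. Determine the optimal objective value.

54

(x,y)=(0,6): 4·0+1·6=6≤9, 6·0+3·6=18≤20, objective 54.
(x,y)=(0,5): 4·0+1·5=5≤9, 6·0+3·5=15≤20, objective 45.
No feasible integer point exceeds 54.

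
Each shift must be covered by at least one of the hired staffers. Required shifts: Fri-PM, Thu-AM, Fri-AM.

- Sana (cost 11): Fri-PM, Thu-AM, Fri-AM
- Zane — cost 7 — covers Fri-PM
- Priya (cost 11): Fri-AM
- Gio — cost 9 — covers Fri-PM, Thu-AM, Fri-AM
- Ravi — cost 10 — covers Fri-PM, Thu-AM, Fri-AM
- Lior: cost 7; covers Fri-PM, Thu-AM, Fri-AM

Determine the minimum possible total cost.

Lior alone covers Fri-PM, Thu-AM, Fri-AM — every shift.
Total cost: 7.
No cover costs less than 7.

7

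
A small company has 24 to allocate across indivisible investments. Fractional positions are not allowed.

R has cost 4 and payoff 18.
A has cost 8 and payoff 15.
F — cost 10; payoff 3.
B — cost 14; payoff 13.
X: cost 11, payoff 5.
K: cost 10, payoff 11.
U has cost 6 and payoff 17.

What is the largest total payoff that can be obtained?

50

R + A + U: cost 4 + 8 + 6 = 18 ≤ 24, payoff 18 + 15 + 17 = 50.
R + B + U: cost 4 + 14 + 6 = 24 ≤ 24, payoff 18 + 13 + 17 = 48.
Best is R, A, and U with total payoff 50.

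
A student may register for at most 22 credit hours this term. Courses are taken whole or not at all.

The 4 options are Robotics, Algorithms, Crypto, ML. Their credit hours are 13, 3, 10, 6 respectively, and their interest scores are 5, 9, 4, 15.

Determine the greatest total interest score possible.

29

Allowing fractional choices, the relaxed optimum would be about 29.2, but courses are indivisible.
Algorithms + Crypto + ML: credit hours 3 + 10 + 6 = 19 ≤ 22, interest score 9 + 4 + 15 = 28.
Robotics + Algorithms + ML: credit hours 13 + 3 + 6 = 22 ≤ 22, interest score 5 + 9 + 15 = 29.
Algorithms + ML: credit hours 3 + 6 = 9 ≤ 22, interest score 9 + 15 = 24.
Best is Robotics, Algorithms, and ML with total interest score 29.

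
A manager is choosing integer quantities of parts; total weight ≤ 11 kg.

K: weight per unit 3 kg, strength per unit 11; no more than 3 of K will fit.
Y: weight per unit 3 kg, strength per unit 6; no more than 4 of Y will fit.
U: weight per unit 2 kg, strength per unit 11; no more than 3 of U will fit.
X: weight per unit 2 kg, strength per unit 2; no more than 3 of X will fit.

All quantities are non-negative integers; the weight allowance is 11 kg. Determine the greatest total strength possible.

46

U has the best ratio (11/2); taking only U gives at most 3×11 = 33 (stopped by the supply cap of 3).
Mixing does better — 1×K, 3×U, and 1×X: weight 11 ≤ 11, strength 1·11 + 3·11 + 1·2 = 46.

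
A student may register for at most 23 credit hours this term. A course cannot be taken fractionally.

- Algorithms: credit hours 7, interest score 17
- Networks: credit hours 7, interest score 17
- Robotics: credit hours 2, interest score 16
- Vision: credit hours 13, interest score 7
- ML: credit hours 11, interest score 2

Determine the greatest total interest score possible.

Allowing fractional choices, the relaxed optimum would be about 53.8, but courses are indivisible.
Algorithms + Robotics + Vision: credit hours 7 + 2 + 13 = 22 ≤ 23, interest score 17 + 16 + 7 = 40.
Algorithms + Networks + Robotics: credit hours 7 + 7 + 2 = 16 ≤ 23, interest score 17 + 17 + 16 = 50.
Networks + Robotics + Vision: credit hours 7 + 2 + 13 = 22 ≤ 23, interest score 17 + 16 + 7 = 40.
Best is Algorithms, Networks, and Robotics with total interest score 50.

50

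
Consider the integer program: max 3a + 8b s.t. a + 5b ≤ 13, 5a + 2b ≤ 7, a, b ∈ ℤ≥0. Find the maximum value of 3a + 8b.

Relaxing integrality, the LP optimum is 21.35 at (a,b) = (0.391, 2.52), which is not an integer point.
(a,b)=(0,2): 1·0+5·2=10≤13, 5·0+2·2=4≤7, objective 16.
(a,b)=(1,1): 1·1+5·1=6≤13, 5·1+2·1=7≤7, objective 11.
The best lattice point is (0,2), giving 16.

16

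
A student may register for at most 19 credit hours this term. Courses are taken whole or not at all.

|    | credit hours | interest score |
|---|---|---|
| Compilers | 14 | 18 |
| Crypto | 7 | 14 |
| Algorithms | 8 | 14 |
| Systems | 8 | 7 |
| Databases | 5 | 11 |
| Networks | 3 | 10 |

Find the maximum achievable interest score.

This is a 0-1 knapsack instance.
Allowing fractional choices, the relaxed optimum would be about 42.0, but courses are indivisible.
Crypto + Databases + Networks: credit hours 7 + 5 + 3 = 15 ≤ 19, interest score 14 + 11 + 10 = 35.
Crypto + Algorithms + Networks: credit hours 7 + 8 + 3 = 18 ≤ 19, interest score 14 + 14 + 10 = 38.
Best is Crypto, Algorithms, and Networks with total interest score 38.

38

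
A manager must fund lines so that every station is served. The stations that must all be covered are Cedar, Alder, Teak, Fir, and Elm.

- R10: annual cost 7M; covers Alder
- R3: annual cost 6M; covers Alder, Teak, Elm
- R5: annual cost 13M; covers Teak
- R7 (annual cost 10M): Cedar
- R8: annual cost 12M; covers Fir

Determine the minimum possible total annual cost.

Choose R3, R7, and R8: together they cover Cedar, Alder, Teak, Fir, Elm — every station.
Total annual cost: 6 + 10 + 12 = 28.
No cover costs less than 28.

28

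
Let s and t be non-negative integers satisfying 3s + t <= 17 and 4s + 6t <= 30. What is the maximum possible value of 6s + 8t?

(s,t)=(3,3): 3·3+1·3=12≤17, 4·3+6·3=30≤30, objective 42.
(s,t)=(4,2): 3·4+1·2=14≤17, 4·4+6·2=28≤30, objective 40.
(s,t)=(5,1): 3·5+1·1=16≤17, 4·5+6·1=26≤30, objective 38.
No feasible integer point exceeds 42.

42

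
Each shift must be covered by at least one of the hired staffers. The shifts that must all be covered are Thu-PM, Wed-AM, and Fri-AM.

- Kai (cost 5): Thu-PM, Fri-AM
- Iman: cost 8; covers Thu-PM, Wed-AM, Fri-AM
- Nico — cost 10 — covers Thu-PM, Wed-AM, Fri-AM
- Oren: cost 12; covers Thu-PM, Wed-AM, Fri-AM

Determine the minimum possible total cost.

The greedy cost-per-new-shift heuristic would pick Kai and Iman for 13, but a cheaper cover exists.
Iman alone covers Thu-PM, Wed-AM, Fri-AM — every shift.
Total cost: 8.
No cover costs less than 8.

8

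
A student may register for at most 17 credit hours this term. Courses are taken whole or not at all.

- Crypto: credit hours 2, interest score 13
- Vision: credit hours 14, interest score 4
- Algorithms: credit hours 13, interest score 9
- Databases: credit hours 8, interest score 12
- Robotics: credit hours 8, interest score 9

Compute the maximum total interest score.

25

Crypto + Robotics: credit hours 2 + 8 = 10 ≤ 17, interest score 13 + 9 = 22.
Crypto + Databases: credit hours 2 + 8 = 10 ≤ 17, interest score 13 + 12 = 25.
Crypto + Algorithms: credit hours 2 + 13 = 15 ≤ 17, interest score 13 + 9 = 22.
Best is Crypto and Databases with total interest score 25.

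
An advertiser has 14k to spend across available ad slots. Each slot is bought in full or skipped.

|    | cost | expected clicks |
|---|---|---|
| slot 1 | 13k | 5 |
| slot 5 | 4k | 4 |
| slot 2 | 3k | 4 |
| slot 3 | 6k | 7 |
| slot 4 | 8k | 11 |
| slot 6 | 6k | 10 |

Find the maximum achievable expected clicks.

21

slot 4 + slot 6: cost 8 + 6 = 14 ≤ 14, expected clicks 11 + 10 = 21.
slot 3 + slot 4: cost 6 + 8 = 14 ≤ 14, expected clicks 7 + 11 = 18.
slot 5 + slot 2 + slot 6: cost 4 + 3 + 6 = 13 ≤ 14, expected clicks 4 + 4 + 10 = 18.
Best is slot 4 and slot 6 with total expected clicks 21.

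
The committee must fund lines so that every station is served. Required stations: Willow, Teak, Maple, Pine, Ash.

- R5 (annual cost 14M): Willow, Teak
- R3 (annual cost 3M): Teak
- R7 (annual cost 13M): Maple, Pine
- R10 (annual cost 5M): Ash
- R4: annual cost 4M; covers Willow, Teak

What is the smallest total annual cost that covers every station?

Choose R7, R10, and R4: together they cover Willow, Teak, Maple, Pine, Ash — every station.
Total annual cost: 13 + 5 + 4 = 22.
No cover costs less than 22.

22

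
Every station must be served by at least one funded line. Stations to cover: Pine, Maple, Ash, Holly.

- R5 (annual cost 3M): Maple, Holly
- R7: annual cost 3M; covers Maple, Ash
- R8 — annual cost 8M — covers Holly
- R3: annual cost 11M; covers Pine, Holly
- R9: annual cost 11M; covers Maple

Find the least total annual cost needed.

14

The greedy cost-per-new-station heuristic would pick R5, R7, and R3 for 17, but a cheaper cover exists.
Choose R7 and R3: together they cover Pine, Maple, Ash, Holly — every station.
Total annual cost: 3 + 11 = 14.
No cover costs less than 14.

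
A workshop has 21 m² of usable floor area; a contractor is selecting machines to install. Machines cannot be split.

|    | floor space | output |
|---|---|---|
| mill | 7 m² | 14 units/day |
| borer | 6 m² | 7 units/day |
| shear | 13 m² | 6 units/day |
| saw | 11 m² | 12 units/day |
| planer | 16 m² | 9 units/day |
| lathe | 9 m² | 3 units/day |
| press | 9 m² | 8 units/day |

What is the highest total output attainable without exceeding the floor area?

26

mill + press: floor space 7 + 9 = 16 ≤ 21, output 14 + 8 = 22.
mill + saw: floor space 7 + 11 = 18 ≤ 21, output 14 + 12 = 26.
mill + borer: floor space 7 + 6 = 13 ≤ 21, output 14 + 7 = 21.
Best is mill and saw with total output 26.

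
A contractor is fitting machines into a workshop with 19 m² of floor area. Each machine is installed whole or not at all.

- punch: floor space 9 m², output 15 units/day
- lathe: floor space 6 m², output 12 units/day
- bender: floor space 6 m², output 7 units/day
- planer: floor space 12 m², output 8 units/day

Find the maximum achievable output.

27

Take punch and lathe: floor space 9 + 6 = 15 ≤ 19, output 15 + 12 = 27.
No other feasible combination does better.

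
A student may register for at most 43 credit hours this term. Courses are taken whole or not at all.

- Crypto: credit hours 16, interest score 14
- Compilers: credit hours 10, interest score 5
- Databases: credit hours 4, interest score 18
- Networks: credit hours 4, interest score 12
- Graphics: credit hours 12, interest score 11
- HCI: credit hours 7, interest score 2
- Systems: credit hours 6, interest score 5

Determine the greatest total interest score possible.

60

Crypto + Databases + Networks + Graphics: credit hours 16 + 4 + 4 + 12 = 36 ≤ 43, interest score 14 + 18 + 12 + 11 = 55.
Crypto + Databases + Networks + Graphics + Systems: credit hours 16 + 4 + 4 + 12 + 6 = 42 ≤ 43, interest score 14 + 18 + 12 + 11 + 5 = 60.
Crypto + Databases + Networks + Graphics + HCI: credit hours 16 + 4 + 4 + 12 + 7 = 43 ≤ 43, interest score 14 + 18 + 12 + 11 + 2 = 57.
Best is Crypto, Databases, Networks, Graphics, and Systems with total interest score 60.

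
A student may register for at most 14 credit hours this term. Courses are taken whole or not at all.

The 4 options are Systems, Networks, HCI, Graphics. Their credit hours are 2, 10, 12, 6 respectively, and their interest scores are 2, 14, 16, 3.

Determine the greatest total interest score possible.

18

HCI: credit hours 12 ≤ 14, interest score 16.
Systems + HCI: credit hours 2 + 12 = 14 ≤ 14, interest score 2 + 16 = 18.
Systems + Networks: credit hours 2 + 10 = 12 ≤ 14, interest score 2 + 14 = 16.
Best is Systems and HCI with total interest score 18.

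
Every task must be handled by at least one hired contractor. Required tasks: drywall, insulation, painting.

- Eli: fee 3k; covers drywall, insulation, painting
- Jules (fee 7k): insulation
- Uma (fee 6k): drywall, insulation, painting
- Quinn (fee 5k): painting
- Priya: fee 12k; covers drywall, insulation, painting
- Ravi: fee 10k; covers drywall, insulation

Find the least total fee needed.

3

This is a weighted set-cover instance.
Eli alone covers drywall, insulation, painting — every task.
Total fee: 3.
No cover costs less than 3.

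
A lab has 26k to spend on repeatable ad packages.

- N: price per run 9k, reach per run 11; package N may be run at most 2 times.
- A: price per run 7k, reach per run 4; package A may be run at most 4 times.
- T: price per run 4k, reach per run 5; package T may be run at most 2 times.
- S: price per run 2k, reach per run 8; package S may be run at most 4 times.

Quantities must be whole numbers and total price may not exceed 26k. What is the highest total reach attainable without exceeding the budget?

54

This is a bounded integer knapsack.
2×N and 4×S: price 26 ≤ 26, reach 2·11 + 4·8 = 54.
1×N, 2×T, and 4×S: price 25 ≤ 26, reach 1·11 + 2·5 + 4·8 = 53.
Best is 54.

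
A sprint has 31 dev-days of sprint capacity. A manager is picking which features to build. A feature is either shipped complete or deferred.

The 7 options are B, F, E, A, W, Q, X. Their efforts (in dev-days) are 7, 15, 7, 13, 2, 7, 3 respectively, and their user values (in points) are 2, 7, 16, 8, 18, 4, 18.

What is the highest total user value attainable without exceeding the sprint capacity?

60

Allowing fractional choices, the relaxed optimum would be about 63.4, but features are indivisible.
F + E + W + X: effort 15 + 7 + 2 + 3 = 27 ≤ 31, user value 7 + 16 + 18 + 18 = 59.
B + E + W + Q + X: effort 7 + 7 + 2 + 7 + 3 = 26 ≤ 31, user value 2 + 16 + 18 + 4 + 18 = 58.
E + A + W + X: effort 7 + 13 + 2 + 3 = 25 ≤ 31, user value 16 + 8 + 18 + 18 = 60.
Best is E, A, W, and X with total user value 60.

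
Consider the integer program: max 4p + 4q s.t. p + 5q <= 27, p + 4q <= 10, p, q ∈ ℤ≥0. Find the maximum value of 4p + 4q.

40

(p,q)=(10,0): 1·10+5·0=10≤27, 1·10+4·0=10≤10, objective 40.
(p,q)=(9,0): 1·9+5·0=9≤27, 1·9+4·0=9≤10, objective 36.
The best lattice point is (10,0), giving 40.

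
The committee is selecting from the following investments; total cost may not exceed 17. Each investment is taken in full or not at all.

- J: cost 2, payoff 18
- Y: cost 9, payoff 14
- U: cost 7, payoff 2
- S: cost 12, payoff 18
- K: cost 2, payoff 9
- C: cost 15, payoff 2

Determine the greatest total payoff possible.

Allowing fractional choices, the relaxed optimum would be about 47.0, but investments are indivisible.
J + Y + K: cost 2 + 9 + 2 = 13 ≤ 17, payoff 18 + 14 + 9 = 41.
J + S + K: cost 2 + 12 + 2 = 16 ≤ 17, payoff 18 + 18 + 9 = 45.
Best is J, S, and K with total payoff 45.

45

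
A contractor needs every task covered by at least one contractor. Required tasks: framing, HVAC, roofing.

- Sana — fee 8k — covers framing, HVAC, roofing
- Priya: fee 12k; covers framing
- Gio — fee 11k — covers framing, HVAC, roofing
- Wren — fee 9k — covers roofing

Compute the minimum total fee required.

Sana alone covers framing, HVAC, roofing — every task.
Total fee: 8.
No cover costs less than 8.

8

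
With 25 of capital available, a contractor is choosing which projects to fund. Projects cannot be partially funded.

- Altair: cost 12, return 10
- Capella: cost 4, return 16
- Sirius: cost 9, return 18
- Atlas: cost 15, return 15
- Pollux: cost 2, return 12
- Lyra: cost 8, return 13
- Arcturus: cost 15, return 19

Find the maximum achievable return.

This is an integer program with binary decision variables.
Allowing fractional choices, the relaxed optimum would be about 61.5, but projects are indivisible.
Capella + Sirius + Pollux + Lyra: cost 4 + 9 + 2 + 8 = 23 ≤ 25, return 16 + 18 + 12 + 13 = 59.
Capella + Sirius + Lyra: cost 4 + 9 + 8 = 21 ≤ 25, return 16 + 18 + 13 = 47.
Capella + Pollux + Arcturus: cost 4 + 2 + 15 = 21 ≤ 25, return 16 + 12 + 19 = 47.
Best is Capella, Sirius, Pollux, and Lyra with total return 59.

59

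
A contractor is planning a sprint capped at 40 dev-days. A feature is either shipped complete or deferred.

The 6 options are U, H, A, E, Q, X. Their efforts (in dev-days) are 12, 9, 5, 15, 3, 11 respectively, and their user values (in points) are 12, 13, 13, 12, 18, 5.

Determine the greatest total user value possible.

Allowing fractional choices, the relaxed optimum would be about 64.8, but features are indivisible.
U + H + A + Q + X: effort 12 + 9 + 5 + 3 + 11 = 40 ≤ 40, user value 12 + 13 + 13 + 18 + 5 = 61.
U + H + A + Q: effort 12 + 9 + 5 + 3 = 29 ≤ 40, user value 12 + 13 + 13 + 18 = 56.
Best is U, H, A, Q, and X with total user value 61.

61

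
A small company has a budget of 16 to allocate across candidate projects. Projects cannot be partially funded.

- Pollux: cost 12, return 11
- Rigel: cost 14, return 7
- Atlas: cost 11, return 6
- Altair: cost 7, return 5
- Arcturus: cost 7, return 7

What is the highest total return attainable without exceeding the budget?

Allowing fractional choices, the relaxed optimum would be about 15.2, but projects are indivisible.
Arcturus: cost 7 ≤ 16, return 7.
Altair + Arcturus: cost 7 + 7 = 14 ≤ 16, return 5 + 7 = 12.
Pollux: cost 12 ≤ 16, return 11.
Best is Altair and Arcturus with total return 12.

12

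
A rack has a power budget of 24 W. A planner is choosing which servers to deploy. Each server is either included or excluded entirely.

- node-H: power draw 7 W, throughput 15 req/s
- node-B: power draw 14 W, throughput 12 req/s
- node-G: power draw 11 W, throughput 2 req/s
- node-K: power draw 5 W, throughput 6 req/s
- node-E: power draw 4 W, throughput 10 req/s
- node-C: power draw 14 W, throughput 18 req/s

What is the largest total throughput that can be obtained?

34

Treat it as a binary knapsack problem.
node-K + node-E + node-C: power draw 5 + 4 + 14 = 23 ≤ 24, throughput 6 + 10 + 18 = 34.
node-H + node-K + node-E: power draw 7 + 5 + 4 = 16 ≤ 24, throughput 15 + 6 + 10 = 31.
node-H + node-C: power draw 7 + 14 = 21 ≤ 24, throughput 15 + 18 = 33.
Best is node-K, node-E, and node-C with total throughput 34.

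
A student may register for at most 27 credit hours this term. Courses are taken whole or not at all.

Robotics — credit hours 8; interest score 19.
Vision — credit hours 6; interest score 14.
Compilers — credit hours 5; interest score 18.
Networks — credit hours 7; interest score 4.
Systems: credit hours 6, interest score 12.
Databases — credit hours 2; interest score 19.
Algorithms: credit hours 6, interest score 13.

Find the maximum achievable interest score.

83

Robotics + Vision + Compilers + Databases + Algorithms: credit hours 8 + 6 + 5 + 2 + 6 = 27 ≤ 27, interest score 19 + 14 + 18 + 19 + 13 = 83.
Robotics + Vision + Compilers + Systems + Databases: credit hours 8 + 6 + 5 + 6 + 2 = 27 ≤ 27, interest score 19 + 14 + 18 + 12 + 19 = 82.
Best is Robotics, Vision, Compilers, Databases, and Algorithms with total interest score 83.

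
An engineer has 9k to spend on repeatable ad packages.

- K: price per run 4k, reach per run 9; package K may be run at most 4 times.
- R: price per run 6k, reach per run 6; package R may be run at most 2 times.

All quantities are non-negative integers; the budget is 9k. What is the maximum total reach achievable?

Take 2×K: price 8 ≤ 9, reach 2·9 = 18.
No other integer combination yields more.

18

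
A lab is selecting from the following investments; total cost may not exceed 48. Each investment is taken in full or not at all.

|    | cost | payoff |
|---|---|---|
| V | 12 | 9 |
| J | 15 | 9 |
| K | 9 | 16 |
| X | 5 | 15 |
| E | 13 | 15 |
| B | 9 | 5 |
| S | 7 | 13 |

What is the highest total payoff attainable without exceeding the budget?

68

Take V, K, X, E, and S: cost 12 + 9 + 5 + 13 + 7 = 46 ≤ 48, payoff 9 + 16 + 15 + 15 + 13 = 68.
No other feasible combination does better.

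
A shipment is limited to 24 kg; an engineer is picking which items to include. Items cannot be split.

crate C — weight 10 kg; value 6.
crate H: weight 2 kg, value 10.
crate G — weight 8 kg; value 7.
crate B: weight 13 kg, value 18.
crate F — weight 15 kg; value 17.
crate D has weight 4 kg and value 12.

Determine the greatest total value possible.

Take crate H, crate B, and crate D: weight 2 + 13 + 4 = 19 ≤ 24, value 10 + 18 + 12 = 40.
No other feasible combination does better.

40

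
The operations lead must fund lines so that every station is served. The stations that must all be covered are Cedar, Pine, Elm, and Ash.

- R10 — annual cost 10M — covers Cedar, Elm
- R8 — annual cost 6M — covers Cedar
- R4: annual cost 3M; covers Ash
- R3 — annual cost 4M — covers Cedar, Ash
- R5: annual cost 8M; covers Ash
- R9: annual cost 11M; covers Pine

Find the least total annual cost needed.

The greedy cost-per-new-station heuristic would pick R3, R10, and R9 for 25, but a cheaper cover exists.
Choose R10, R4, and R9: together they cover Cedar, Pine, Elm, Ash — every station.
Total annual cost: 10 + 3 + 11 = 24.
No cover costs less than 24.

24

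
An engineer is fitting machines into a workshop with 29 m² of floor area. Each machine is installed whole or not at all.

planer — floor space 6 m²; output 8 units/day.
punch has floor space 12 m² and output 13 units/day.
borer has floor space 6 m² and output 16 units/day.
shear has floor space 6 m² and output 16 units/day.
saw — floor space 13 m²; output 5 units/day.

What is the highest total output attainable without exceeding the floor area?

Allowing fractional choices, the relaxed optimum would be about 51.9, but machines are indivisible.
planer + borer + shear: floor space 6 + 6 + 6 = 18 ≤ 29, output 8 + 16 + 16 = 40.
punch + borer + shear: floor space 12 + 6 + 6 = 24 ≤ 29, output 13 + 16 + 16 = 45.
planer + punch + borer: floor space 6 + 12 + 6 = 24 ≤ 29, output 8 + 13 + 16 = 37.
Best is punch, borer, and shear with total output 45.

45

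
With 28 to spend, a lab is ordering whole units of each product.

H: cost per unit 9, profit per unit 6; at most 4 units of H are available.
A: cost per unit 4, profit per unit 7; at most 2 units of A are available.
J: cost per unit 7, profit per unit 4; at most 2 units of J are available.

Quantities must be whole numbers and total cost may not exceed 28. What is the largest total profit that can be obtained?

2×H and 2×A: cost 26 ≤ 28, profit 2·6 + 2·7 = 26.
1×H, 2×A, and 1×J: cost 24 ≤ 28, profit 1·6 + 2·7 + 1·4 = 24.
Best is 26.

26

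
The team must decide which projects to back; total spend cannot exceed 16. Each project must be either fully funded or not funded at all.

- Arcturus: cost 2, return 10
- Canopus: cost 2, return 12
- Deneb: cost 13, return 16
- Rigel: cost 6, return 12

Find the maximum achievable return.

Treat it as a binary knapsack problem.
Canopus + Deneb: cost 2 + 13 = 15 ≤ 16, return 12 + 16 = 28.
Arcturus + Canopus + Rigel: cost 2 + 2 + 6 = 10 ≤ 16, return 10 + 12 + 12 = 34.
Best is Arcturus, Canopus, and Rigel with total return 34.

34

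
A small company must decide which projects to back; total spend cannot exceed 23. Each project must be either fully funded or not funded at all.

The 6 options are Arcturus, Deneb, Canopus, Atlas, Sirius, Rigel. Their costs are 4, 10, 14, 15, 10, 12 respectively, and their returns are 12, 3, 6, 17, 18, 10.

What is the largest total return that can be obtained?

Allowing fractional choices, the relaxed optimum would be about 40.2, but projects are indivisible.
Arcturus + Atlas: cost 4 + 15 = 19 ≤ 23, return 12 + 17 = 29.
Arcturus + Sirius: cost 4 + 10 = 14 ≤ 23, return 12 + 18 = 30.
Sirius + Rigel: cost 10 + 12 = 22 ≤ 23, return 18 + 10 = 28.
Best is Arcturus and Sirius with total return 30.

30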